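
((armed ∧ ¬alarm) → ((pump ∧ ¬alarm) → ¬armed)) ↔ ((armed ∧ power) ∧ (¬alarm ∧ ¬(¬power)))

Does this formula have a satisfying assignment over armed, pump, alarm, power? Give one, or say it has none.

armed = True, pump = True, alarm = False, power = False

  ((armed ∧ ¬alarm) → ((pump ∧ ¬alarm) → ¬armed)) ↔ ((armed ∧ power) ∧ (¬alarm ∧ ¬(¬power))) = True
    (armed ∧ ¬alarm) → ((pump ∧ ¬alarm) → ¬armed) = False
      armed ∧ ¬alarm = True
        ¬alarm = True
      (pump ∧ ¬alarm) → ¬armed = False
        pump ∧ ¬alarm = True
          ¬alarm = True
        ¬armed = False
    (armed ∧ power) ∧ (¬alarm ∧ ¬(¬power)) = False
      armed ∧ power = False
      ¬alarm ∧ ¬(¬power) = False
        ¬alarm = True
        ¬(¬power) = False
          ¬power = True
The formula evaluates to True.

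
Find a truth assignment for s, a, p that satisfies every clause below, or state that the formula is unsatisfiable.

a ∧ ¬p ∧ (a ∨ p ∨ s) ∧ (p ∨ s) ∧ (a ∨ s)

s: True, a: True, p: False

Unit clause (a) forces a = True.
Unit clause (¬p) forces p = False.
In (p ∨ s) only s is left, so s = True.
Check each clause:
  (a): a holds.
  (¬p): ¬p holds.
  (a ∨ p ∨ s): a holds.
  (p ∨ s): s holds.
  (a ∨ s): a holds.
All clauses satisfied.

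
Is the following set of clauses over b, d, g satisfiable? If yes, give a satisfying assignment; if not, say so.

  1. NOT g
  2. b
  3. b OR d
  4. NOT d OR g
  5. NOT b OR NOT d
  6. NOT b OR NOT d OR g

Unit clause (NOT g) forces g = False.
Unit clause (b) forces b = True.
In (NOT d OR g) only NOT d is left, so d = False.
All clauses satisfied.

b: True; d: False; g: False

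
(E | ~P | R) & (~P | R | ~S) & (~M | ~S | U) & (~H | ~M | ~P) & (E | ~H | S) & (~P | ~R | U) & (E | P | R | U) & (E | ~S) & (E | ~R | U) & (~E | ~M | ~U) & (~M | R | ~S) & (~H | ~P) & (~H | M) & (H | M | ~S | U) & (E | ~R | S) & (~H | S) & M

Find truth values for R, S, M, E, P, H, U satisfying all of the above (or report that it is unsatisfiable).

Unit clause (M) forces M = True.
Set R = False.
  then (~M | R | ~S) forces S = False.
  then (~H | S) forces H = False.
Set E = True.
  then (~E | ~M | ~U) forces U = False.
Set P = False.
All clauses satisfied.

R: False, S: False, M: True, E: True, P: False, H: False, U: False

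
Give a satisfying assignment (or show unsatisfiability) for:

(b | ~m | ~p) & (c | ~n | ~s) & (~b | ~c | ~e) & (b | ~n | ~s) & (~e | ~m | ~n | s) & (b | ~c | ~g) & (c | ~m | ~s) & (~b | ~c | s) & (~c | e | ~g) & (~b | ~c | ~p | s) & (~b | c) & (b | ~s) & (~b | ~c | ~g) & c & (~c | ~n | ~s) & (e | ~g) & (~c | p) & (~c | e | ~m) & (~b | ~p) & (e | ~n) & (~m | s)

Unit clause (c) forces c = True.
In (~c | p) only p is left, so p = True.
In (~b | ~p) only ~b is left, so b = False.
In (b | ~m | ~p) only ~m is left, so m = False.
In (b | ~c | ~g) only ~g is left, so g = False.
In (b | ~s) only ~s is left, so s = False.
Set e = False.
  then (e | ~n) forces n = False.
All clauses satisfied.

c=T, b=F, p=T, s=F, e=F, m=F, n=F, g=F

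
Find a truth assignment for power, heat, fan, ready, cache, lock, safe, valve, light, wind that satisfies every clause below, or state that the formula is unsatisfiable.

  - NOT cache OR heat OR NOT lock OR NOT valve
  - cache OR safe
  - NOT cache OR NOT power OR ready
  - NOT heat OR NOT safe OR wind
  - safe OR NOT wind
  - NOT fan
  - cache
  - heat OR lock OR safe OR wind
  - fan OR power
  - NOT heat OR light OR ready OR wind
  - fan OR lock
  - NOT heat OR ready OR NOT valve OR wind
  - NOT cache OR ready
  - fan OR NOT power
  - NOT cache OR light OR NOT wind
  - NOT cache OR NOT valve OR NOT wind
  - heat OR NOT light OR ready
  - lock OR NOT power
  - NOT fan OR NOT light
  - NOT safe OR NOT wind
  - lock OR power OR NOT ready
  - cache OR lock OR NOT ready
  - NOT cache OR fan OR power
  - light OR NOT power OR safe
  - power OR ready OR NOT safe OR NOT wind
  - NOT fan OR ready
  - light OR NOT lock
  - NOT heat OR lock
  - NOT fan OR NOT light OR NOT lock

UNSATISFIABLE

Case power = True:
  (NOT fan) forces fan = False.
  Clause (fan OR NOT power) is falsified — contradiction.
Case power = False:
  (NOT fan) forces fan = False.
  Clause (fan OR power) is falsified — contradiction.
Both cases fail, so the formula is unsatisfiable.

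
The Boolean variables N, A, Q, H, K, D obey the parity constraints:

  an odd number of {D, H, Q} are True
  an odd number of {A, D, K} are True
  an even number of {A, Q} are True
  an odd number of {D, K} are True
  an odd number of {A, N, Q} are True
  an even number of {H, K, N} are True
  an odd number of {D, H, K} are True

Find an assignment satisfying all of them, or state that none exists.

Unsatisfiable — no assignment works.

Adding constraints 1, 2, 5, 6 mod 2: every variable appears an even number of times on the left, so the left side is 0.
But the right sides sum to 1 (mod 2). 0 ≠ 1 — the system is inconsistent.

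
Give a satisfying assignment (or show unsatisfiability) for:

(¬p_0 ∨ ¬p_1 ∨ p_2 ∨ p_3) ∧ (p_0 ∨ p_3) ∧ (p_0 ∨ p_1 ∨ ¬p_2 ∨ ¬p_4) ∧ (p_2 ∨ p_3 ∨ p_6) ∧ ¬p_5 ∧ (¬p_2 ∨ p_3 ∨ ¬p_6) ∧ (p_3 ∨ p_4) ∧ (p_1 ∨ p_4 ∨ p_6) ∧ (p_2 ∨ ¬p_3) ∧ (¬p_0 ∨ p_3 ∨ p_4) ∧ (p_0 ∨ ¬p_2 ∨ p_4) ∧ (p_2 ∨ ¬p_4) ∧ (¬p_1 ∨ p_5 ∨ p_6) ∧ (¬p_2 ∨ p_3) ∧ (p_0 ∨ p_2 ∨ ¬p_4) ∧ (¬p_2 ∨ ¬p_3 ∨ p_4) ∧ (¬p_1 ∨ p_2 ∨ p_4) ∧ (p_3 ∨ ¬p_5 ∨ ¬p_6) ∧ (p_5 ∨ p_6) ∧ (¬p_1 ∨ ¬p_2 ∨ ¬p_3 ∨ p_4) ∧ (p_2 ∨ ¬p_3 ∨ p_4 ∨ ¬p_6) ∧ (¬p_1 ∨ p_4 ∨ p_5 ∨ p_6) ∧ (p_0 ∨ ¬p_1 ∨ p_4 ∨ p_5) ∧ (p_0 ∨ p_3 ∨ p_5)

Unit clause (¬p_5) forces p_5 = False.
In (p_5 ∨ p_6) only p_6 is left, so p_6 = True.
Set p_0 = False.
  then (p_0 ∨ p_3) forces p_3 = True.
  then (p_2 ∨ ¬p_3) forces p_2 = True.
  then (p_0 ∨ ¬p_2 ∨ p_4) forces p_4 = True.
  then (p_0 ∨ p_1 ∨ ¬p_2 ∨ ¬p_4) forces p_1 = True.
All clauses satisfied.

p_0: False, p_1: True, p_2: True, p_3: True, p_4: True, p_5: False, p_6: True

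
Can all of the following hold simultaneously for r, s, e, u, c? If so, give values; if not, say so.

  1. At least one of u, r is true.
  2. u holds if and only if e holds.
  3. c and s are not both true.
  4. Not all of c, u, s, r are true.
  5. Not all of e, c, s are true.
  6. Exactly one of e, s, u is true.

r=T, s=T, e=F, u=F, c=F

  (1) {u, r}: 1 true — at least one ✓
  (2) u=F, e=F — same ✓
  (3) c=F, s=T — not both ✓
  (4) {c, u, s, r}: 2/4 true — not all ✓
  (5) {e, c, s}: 1/3 true — not all ✓
  (6) {e, s, u}: 1 true — exactly one ✓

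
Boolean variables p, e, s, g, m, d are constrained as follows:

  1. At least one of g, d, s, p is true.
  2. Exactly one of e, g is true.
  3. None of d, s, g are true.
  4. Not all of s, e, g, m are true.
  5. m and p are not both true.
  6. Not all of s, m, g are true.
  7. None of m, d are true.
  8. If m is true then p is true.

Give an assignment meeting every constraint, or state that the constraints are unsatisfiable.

p: True; e: True; s: False; g: False; m: False; d: False

  (1) {g, d, s, p}: 1 true — at least one ✓
  (2) {e, g}: 1 true — exactly one ✓
  (3) {d, s, g}: 0 true — none ✓
  (4) {s, e, g, m}: 1/4 true — not all ✓
  (5) m=F, p=T — not both ✓
  (6) {s, m, g}: 0/3 true — not all ✓
  (7) {m, d}: 0 true — none ✓
  (8) m=F ⇒ p: vacuous ✓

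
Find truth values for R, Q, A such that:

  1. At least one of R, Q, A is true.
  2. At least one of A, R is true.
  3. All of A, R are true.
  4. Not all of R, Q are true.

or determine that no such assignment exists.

R = True, Q = False, A = True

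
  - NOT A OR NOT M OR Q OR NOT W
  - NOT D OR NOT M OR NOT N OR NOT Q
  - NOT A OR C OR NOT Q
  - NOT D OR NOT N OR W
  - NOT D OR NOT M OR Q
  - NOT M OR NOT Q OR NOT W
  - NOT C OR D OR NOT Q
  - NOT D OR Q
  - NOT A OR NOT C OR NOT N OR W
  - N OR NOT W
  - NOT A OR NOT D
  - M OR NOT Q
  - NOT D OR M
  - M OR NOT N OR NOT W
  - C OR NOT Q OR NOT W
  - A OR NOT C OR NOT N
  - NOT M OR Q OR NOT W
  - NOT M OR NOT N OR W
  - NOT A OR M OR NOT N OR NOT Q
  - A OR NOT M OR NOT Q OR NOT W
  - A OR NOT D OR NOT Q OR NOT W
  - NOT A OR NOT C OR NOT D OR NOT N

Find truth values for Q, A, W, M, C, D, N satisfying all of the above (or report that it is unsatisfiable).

Q = False; A = False; W = False; M = True; C = True; D = False; N = False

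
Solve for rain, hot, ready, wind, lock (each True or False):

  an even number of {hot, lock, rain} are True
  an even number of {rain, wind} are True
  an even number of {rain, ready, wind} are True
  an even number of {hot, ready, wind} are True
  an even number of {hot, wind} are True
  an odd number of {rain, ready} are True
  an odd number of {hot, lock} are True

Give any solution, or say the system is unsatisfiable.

rain = True, hot = True, ready = False, wind = True, lock = False

{hot, lock, rain}: 2 true → even ✓
{rain, wind}: 2 true → even ✓
{rain, ready, wind}: 2 true → even ✓
{hot, ready, wind}: 2 true → even ✓
{hot, wind}: 2 true → even ✓
{rain, ready}: 1 true → odd ✓
{hot, lock}: 1 true → odd ✓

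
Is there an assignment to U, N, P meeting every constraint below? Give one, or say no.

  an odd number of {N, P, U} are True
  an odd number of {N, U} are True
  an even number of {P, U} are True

U: False, N: True, P: False

{N, P, U}: 1 true → odd ✓
{N, U}: 1 true → odd ✓
{P, U}: 0 true → even ✓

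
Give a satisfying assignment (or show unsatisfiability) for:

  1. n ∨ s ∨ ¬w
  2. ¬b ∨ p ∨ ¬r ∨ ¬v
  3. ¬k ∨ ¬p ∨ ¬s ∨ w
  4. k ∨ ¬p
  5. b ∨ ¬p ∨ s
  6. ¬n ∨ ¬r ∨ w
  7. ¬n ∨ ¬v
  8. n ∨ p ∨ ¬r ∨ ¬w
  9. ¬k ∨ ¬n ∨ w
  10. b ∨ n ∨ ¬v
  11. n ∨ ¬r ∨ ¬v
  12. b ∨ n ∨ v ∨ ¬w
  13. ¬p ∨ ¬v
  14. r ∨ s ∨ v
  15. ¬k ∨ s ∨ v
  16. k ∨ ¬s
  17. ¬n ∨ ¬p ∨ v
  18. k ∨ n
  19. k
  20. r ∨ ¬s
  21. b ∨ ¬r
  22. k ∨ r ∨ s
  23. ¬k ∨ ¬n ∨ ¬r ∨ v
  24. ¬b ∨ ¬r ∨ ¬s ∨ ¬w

p=F, n=F, b=T, w=F, v=F, k=T, s=T, r=T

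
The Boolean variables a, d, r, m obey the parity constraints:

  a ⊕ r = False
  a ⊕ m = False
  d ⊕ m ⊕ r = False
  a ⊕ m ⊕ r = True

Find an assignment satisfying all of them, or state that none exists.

a=T; d=F; r=T; m=T

a ⊕ r = T ⊕ T = False ✓
a ⊕ m = T ⊕ T = False ✓
d ⊕ m ⊕ r = F ⊕ T ⊕ T = False ✓
a ⊕ m ⊕ r = T ⊕ T ⊕ T = True ✓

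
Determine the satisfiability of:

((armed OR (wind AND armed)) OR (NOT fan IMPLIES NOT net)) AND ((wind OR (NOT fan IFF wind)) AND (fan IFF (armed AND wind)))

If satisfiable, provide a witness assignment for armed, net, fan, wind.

armed = False; net = False; fan = False; wind = True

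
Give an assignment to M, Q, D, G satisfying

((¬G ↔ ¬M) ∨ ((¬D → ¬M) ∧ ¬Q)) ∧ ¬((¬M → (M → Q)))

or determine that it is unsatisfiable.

The conjunct ¬((¬M → (M → Q))) is unsatisfiable on its own:
  M=F, Q=F: evaluates to False.
  M=F, Q=T: evaluates to False.
  M=T, Q=F: evaluates to False.
  M=T, Q=T: evaluates to False.
So the whole conjunction is unsatisfiable.

No satisfying assignment exists.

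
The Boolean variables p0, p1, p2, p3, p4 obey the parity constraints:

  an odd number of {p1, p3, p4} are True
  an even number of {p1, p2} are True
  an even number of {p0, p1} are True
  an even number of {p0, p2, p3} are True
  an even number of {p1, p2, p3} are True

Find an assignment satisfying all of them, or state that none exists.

p0=F; p1=F; p2=F; p3=F; p4=T

{p1, p3, p4}: 1 true → odd ✓
{p1, p2}: 0 true → even ✓
{p0, p1}: 0 true → even ✓
{p0, p2, p3}: 0 true → even ✓
{p1, p2, p3}: 0 true → even ✓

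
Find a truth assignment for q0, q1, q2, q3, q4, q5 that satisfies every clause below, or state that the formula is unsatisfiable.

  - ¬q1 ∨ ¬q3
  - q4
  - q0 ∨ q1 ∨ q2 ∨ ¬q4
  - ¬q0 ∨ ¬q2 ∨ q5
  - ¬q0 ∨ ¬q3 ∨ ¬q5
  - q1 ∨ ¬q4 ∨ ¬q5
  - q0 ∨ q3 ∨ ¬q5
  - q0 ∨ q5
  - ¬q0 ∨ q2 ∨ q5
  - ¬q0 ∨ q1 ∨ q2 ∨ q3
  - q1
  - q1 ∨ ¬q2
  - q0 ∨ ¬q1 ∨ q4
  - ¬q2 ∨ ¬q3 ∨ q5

q0 = True, q1 = True, q2 = False, q3 = False, q4 = True, q5 = True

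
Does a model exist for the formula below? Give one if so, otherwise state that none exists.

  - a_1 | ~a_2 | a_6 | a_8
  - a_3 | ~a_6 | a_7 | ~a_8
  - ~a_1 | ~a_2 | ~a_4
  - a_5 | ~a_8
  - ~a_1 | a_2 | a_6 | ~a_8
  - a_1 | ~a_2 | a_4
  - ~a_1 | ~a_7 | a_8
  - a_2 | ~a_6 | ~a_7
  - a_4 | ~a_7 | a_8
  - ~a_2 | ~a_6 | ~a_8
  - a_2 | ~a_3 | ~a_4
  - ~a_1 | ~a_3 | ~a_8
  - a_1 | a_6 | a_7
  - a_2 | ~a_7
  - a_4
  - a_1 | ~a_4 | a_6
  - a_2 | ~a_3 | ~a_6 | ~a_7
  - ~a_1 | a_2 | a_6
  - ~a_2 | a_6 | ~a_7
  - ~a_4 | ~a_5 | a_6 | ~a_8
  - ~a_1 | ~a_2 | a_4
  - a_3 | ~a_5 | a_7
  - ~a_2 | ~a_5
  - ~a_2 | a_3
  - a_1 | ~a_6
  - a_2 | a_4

Unit clause (a_4) forces a_4 = True.
Try a_1 = False:
  (a_1 | ~a_4 | a_6) forces a_6 = True.
  clause (a_1 | ~a_6) is falsified — backtrack.
So a_1 = True.
  then (~a_1 | ~a_2 | ~a_4) forces a_2 = False.
  then (a_2 | ~a_3 | ~a_4) forces a_3 = False.
  then (a_2 | ~a_7) forces a_7 = False.
  then (~a_1 | a_2 | a_6) forces a_6 = True.
  then (a_3 | ~a_5 | a_7) forces a_5 = False.
  then (a_3 | ~a_6 | a_7 | ~a_8) forces a_8 = False.
All clauses satisfied.

a_1 = True, a_2 = False, a_3 = False, a_4 = True, a_5 = False, a_6 = True, a_7 = False, a_8 = False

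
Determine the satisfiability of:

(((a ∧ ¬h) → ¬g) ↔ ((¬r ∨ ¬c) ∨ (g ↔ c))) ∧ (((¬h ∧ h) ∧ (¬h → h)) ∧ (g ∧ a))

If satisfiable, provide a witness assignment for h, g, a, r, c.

The formula is unsatisfiable.

Case h = True: the conjunct ¬h is False.
Case h = False: the conjunct h is False.
Both cases fail — unsatisfiable.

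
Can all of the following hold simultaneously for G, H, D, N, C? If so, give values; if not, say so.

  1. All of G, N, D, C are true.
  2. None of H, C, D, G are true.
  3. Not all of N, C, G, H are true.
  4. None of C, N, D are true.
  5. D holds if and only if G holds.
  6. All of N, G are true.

Case G = True:
  Constraint (2) is violated (G=T) — contradiction.
Case G = False:
  Constraint (1) is violated (G=F) — contradiction.
Both cases fail — unsatisfiable.

No satisfying assignment exists.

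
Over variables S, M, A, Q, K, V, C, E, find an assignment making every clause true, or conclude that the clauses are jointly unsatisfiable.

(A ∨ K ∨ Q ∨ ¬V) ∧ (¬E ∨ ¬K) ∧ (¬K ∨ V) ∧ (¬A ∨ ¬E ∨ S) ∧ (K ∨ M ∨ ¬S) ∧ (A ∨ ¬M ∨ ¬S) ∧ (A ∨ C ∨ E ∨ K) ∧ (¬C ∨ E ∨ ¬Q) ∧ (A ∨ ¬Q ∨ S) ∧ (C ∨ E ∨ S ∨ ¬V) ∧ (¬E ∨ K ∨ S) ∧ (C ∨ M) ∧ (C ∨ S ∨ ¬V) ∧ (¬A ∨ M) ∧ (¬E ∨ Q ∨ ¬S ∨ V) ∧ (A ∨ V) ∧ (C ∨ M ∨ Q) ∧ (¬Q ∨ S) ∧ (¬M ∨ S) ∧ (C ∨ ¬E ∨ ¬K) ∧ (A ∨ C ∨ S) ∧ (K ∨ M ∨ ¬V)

S = True, M = True, A = True, Q = True, K = False, V = False, C = False, E = False

Set S = True.
Set M = True.
  then (A ∨ ¬M ∨ ¬S) forces A = True.
Set Q = True.
Set K = False.
Set V = False.
Set C = False.
Set E = False.
All clauses satisfied.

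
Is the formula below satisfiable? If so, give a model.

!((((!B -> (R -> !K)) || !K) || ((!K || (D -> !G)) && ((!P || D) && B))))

B = False; G = False; P = False; D = False; K = True; R = True

  !((((!B -> (R -> !K)) || !K) || ((!K || (D -> !G)) && ((!P || D) && B)))) = True
    ((!B -> (R -> !K)) || !K) || ((!K || (D -> !G)) && ((!P || D) && B)) = False
      (!B -> (R -> !K)) || !K = False
        !B -> (R -> !K) = False
          !B = True
          R -> !K = False
            !K = False
        !K = False
      (!K || (D -> !G)) && ((!P || D) && B) = False
        !K || (D -> !G) = True
          !K = False
          D -> !G = True
            !G = True
        (!P || D) && B = False
          !P || D = True
            !P = True
The formula evaluates to True.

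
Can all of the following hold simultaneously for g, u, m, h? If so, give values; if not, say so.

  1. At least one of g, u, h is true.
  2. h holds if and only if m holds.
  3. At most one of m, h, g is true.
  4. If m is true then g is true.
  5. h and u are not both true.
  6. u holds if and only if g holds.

g: True, u: True, m: False, h: False

  (1) {g, u, h}: 2 true — at least one ✓
  (2) h=F, m=F — same ✓
  (3) {m, h, g}: 1 true — at most one ✓
  (4) m=F ⇒ g: vacuous ✓
  (5) h=F, u=T — not both ✓
  (6) u=T, g=T — same ✓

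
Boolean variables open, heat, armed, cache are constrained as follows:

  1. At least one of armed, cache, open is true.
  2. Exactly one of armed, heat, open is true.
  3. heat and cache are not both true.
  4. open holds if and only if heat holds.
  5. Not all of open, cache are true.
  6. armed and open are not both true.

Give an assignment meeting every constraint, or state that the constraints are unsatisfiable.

open: False; heat: False; armed: True; cache: False

  (1) {armed, cache, open}: 1 true — at least one ✓
  (2) {armed, heat, open}: 1 true — exactly one ✓
  (3) heat=F, cache=F — not both ✓
  (4) open=F, heat=F — same ✓
  (5) {open, cache}: 0/2 true — not all ✓
  (6) armed=T, open=F — not both ✓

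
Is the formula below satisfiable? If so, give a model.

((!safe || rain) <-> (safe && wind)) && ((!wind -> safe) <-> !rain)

safe=T, rain=F, wind=F

  (!safe || rain) <-> (safe && wind) = True
    !safe || rain = False
      !safe = False
    safe && wind = False
  (!wind -> safe) <-> !rain = True
    !wind -> safe = True
      !wind = True
    !rain = True
Both conjuncts True, so the formula holds.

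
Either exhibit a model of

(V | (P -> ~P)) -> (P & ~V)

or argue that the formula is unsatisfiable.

P = True, V = False

  (V | (P -> ~P)) -> (P & ~V) = True
    V | (P -> ~P) = False
      P -> ~P = False
        ~P = False
    P & ~V = True
      ~V = True
The formula evaluates to True.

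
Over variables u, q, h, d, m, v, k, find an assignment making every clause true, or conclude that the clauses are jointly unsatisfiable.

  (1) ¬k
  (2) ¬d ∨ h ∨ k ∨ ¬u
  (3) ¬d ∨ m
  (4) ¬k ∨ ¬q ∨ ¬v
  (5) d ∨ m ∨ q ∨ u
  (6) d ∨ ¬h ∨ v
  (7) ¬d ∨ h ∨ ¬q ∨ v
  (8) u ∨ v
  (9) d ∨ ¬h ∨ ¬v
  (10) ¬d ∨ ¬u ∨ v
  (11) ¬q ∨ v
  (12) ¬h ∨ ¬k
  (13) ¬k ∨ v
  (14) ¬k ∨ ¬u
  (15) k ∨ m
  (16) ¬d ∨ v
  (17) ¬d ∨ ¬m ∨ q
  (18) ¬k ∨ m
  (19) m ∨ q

u = True; q = True; h = True; d = True; m = True; v = True; k = False

Unit clause (¬k) forces k = False.
In (k ∨ m) only m is left, so m = True.
Set u = True.
Set q = True.
  then (¬q ∨ v) forces v = True.
Set h = True.
  then (d ∨ ¬h ∨ ¬v) forces d = True.
All clauses satisfied.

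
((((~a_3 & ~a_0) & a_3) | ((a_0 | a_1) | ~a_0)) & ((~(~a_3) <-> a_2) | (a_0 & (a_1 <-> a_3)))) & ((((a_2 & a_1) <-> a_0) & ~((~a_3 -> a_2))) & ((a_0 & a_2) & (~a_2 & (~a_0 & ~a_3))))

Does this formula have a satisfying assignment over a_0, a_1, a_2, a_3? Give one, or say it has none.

Case a_0 = True: the conjunct ~a_0 is False.
Case a_0 = False: the conjunct a_0 is False.
Both cases fail — unsatisfiable.

The formula is unsatisfiable.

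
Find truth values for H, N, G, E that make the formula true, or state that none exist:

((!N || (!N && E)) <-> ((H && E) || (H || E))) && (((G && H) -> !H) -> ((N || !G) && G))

H = True; N = False; G = True; E = True

  (!N || (!N && E)) <-> ((H && E) || (H || E)) = True
    !N || (!N && E) = True
      !N = True
      !N && E = True
        !N = True
    (H && E) || (H || E) = True
      H && E = True
      H || E = True
  ((G && H) -> !H) -> ((N || !G) && G) = True
    (G && H) -> !H = False
      G && H = True
      !H = False
    (N || !G) && G = False
      N || !G = False
        !G = False
Both conjuncts True, so the formula holds.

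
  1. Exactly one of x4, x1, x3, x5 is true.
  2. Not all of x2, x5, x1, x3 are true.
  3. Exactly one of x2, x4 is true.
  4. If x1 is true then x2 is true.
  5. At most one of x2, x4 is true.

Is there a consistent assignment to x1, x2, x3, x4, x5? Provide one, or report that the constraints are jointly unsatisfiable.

x1 = False, x2 = True, x3 = False, x4 = False, x5 = True

  (1) {x4, x1, x3, x5}: 1 true — exactly one ✓
  (2) {x2, x5, x1, x3}: 2/4 true — not all ✓
  (3) {x2, x4}: 1 true — exactly one ✓
  (4) x1=F ⇒ x2: vacuous ✓
  (5) {x2, x4}: 1 true — at most one ✓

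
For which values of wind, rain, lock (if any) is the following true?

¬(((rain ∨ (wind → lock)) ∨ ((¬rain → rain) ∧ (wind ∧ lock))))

wind=T, rain=F, lock=F

  ¬(((rain ∨ (wind → lock)) ∨ ((¬rain → rain) ∧ (wind ∧ lock)))) = True
    (rain ∨ (wind → lock)) ∨ ((¬rain → rain) ∧ (wind ∧ lock)) = False
      rain ∨ (wind → lock) = False
        wind → lock = False
      (¬rain → rain) ∧ (wind ∧ lock) = False
        ¬rain → rain = False
          ¬rain = True
        wind ∧ lock = False
The formula evaluates to True.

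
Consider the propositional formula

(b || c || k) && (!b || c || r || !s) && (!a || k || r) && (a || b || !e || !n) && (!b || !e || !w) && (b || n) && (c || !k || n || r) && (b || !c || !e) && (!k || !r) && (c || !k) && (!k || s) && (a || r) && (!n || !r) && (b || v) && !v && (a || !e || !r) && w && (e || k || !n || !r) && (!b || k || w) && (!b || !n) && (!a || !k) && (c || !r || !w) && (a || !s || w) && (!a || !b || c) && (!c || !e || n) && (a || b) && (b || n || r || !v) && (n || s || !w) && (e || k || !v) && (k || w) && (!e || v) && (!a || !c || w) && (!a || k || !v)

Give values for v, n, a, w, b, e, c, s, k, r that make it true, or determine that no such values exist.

Unit clause (!v) forces v = False.
Unit clause (w) forces w = True.
In (!e || v) only !e is left, so e = False.
In (b || v) only b is left, so b = True.
In (!b || !n) only !n is left, so n = False.
In (n || s || !w) only s is left, so s = True.
Set a = True.
  then (!a || !k) forces k = False.
  then (!a || !b || c) forces c = True.
  then (!a || k || r) forces r = True.
All clauses satisfied.

v=F; n=F; a=T; w=T; b=T; e=F; c=T; s=T; k=F; r=T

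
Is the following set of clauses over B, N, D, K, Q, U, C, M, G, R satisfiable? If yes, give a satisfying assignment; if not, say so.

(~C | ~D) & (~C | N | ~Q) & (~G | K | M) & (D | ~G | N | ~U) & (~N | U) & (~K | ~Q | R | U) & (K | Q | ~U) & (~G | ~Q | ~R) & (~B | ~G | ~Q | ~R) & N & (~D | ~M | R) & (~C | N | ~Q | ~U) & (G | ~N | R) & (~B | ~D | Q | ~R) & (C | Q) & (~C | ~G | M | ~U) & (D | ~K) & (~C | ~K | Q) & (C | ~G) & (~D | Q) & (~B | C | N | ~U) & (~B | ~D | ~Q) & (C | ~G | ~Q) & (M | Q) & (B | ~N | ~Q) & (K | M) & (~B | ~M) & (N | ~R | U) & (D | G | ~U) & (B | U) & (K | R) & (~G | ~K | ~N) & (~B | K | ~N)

Case Q = True:
  (N) forces N = True.
  (~N | U) forces U = True.
  (B | ~N | ~Q) forces B = True.
  (~B | ~D | ~Q) forces D = False.
  (D | ~K) forces K = False.
  Clause (~B | K | ~N) is falsified — contradiction.
Case Q = False:
  (N) forces N = True.
  (~N | U) forces U = True.
  (K | Q | ~U) forces K = True.
  (C | Q) forces C = True.
  Clause (~C | ~K | Q) is falsified — contradiction.
Both cases fail, so the formula is unsatisfiable.

No satisfying assignment exists.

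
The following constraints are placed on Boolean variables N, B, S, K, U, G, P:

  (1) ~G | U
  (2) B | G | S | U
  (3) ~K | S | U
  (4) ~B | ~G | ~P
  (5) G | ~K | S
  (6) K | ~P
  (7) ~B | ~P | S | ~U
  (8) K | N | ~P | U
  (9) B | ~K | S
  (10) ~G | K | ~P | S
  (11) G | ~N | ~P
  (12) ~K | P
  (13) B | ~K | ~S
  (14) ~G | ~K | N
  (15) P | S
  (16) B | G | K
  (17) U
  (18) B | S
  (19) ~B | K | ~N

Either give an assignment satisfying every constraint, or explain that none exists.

Unit clause (U) forces U = True.
Set N = False.
Set B = False.
  then (B | S) forces S = True.
  then (B | ~K | ~S) forces K = False.
  then (B | G | K) forces G = True.
  then (K | ~P) forces P = False.
All clauses satisfied.

N: False, B: False, S: True, K: False, U: True, G: True, P: False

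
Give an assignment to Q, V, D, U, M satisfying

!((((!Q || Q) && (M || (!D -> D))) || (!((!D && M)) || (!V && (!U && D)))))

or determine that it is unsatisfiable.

Unsatisfiable — no assignment works.

Case D = True: the formula becomes !(((!Q || Q) || True)) = False.
Case D = False: the formula simplifies to !((((!Q || Q) && M) || !M)).
  M = True: simplifies to !((!Q || Q)).
    Q = True: this becomes !((False || True)) = False.
    Q = False: this becomes !((True || False)) = False.
  M = False: this becomes !((False || True)) = False.
Both cases fail — unsatisfiable.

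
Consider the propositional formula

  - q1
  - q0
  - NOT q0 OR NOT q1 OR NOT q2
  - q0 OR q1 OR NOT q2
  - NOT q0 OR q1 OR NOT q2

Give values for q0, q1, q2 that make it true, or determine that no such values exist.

Unit clause (q1) forces q1 = True.
Unit clause (q0) forces q0 = True.
In (NOT q0 OR NOT q1 OR NOT q2) only NOT q2 is left, so q2 = False.
Check each clause:
  (q1): q1 holds.
  (q0): q0 holds.
  (NOT q0 OR NOT q1 OR NOT q2): NOT q2 holds.
  (q0 OR q1 OR NOT q2): q0 holds.
  (NOT q0 OR q1 OR NOT q2): q1 holds.
All clauses satisfied.

q0 = True, q1 = True, q2 = False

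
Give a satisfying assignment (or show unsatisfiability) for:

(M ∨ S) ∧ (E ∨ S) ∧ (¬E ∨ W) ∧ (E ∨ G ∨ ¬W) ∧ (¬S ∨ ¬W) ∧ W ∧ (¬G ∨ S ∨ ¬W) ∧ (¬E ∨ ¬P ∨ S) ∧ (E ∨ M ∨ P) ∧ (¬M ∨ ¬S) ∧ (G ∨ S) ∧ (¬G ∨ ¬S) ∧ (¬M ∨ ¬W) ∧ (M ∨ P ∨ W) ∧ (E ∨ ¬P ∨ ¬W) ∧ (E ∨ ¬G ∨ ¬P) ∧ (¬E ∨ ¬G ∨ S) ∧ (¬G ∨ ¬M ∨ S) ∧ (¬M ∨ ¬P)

Unsatisfiable — no assignment works.

Case W = True:
  (¬S ∨ ¬W) forces S = False.
  (M ∨ S) forces M = True.
  Clause (¬M ∨ ¬W) is falsified — contradiction.
Case W = False:
  Clause (W) is falsified — contradiction.
Both cases fail, so the formula is unsatisfiable.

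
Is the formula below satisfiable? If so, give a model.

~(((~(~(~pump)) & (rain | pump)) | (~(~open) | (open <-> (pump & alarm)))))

pump = True, alarm = True, rain = True, open = False

  ~(((~(~(~pump)) & (rain | pump)) | (~(~open) | (open <-> (pump & alarm))))) = True
    (~(~(~pump)) & (rain | pump)) | (~(~open) | (open <-> (pump & alarm))) = False
      ~(~(~pump)) & (rain | pump) = False
        ~(~(~pump)) = False
          ~(~pump) = True
            ~pump = False
        rain | pump = True
      ~(~open) | (open <-> (pump & alarm)) = False
        ~(~open) = False
          ~open = True
        open <-> (pump & alarm) = False
          pump & alarm = True
The formula evaluates to True.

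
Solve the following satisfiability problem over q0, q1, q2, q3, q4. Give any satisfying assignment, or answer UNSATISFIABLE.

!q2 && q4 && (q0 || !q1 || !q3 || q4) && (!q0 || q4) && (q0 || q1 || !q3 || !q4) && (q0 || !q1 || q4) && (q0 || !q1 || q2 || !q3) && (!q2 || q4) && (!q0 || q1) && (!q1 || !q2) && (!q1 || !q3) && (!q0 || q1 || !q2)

q0=T; q1=T; q2=F; q3=F; q4=T

Unit clause (!q2) forces q2 = False.
Unit clause (q4) forces q4 = True.
Set q0 = True.
  then (!q0 || q1) forces q1 = True.
  then (!q1 || !q3) forces q3 = False.
All clauses satisfied.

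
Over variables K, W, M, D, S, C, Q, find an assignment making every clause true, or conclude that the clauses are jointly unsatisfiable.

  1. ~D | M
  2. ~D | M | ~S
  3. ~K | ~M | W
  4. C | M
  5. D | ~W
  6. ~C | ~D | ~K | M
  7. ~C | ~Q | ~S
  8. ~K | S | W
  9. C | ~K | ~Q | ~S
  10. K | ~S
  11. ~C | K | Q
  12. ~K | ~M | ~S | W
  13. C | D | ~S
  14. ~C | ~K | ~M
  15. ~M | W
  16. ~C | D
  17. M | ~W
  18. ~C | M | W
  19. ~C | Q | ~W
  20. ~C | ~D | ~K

K = False, W = True, M = True, D = True, S = False, C = False, Q = False

Set K = False.
  then (K | ~S) forces S = False.
Try W = False:
  (~M | W) forces M = False.
  (~D | M) forces D = False.
  (C | M) forces C = True.
  clause (~C | D) is falsified — backtrack.
So W = True.
  then (D | ~W) forces D = True.
  then (M | ~W) forces M = True.
Set C = False.
Set Q = False.
All clauses satisfied.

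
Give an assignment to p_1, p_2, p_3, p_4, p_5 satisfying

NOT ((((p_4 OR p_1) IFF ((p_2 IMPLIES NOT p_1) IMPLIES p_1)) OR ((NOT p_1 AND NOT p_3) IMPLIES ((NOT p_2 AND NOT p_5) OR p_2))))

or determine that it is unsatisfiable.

p_1=F, p_2=F, p_3=F, p_4=T, p_5=T

  NOT ((((p_4 OR p_1) IFF ((p_2 IMPLIES NOT p_1) IMPLIES p_1)) OR ((NOT p_1 AND NOT p_3) IMPLIES ((NOT p_2 AND NOT p_5) OR p_2)))) = True
    ((p_4 OR p_1) IFF ((p_2 IMPLIES NOT p_1) IMPLIES p_1)) OR ((NOT p_1 AND NOT p_3) IMPLIES ((NOT p_2 AND NOT p_5) OR p_2)) = False
      (p_4 OR p_1) IFF ((p_2 IMPLIES NOT p_1) IMPLIES p_1) = False
        p_4 OR p_1 = True
        (p_2 IMPLIES NOT p_1) IMPLIES p_1 = False
          p_2 IMPLIES NOT p_1 = True
            NOT p_1 = True
      (NOT p_1 AND NOT p_3) IMPLIES ((NOT p_2 AND NOT p_5) OR p_2) = False
        NOT p_1 AND NOT p_3 = True
          NOT p_1 = True
          NOT p_3 = True
        (NOT p_2 AND NOT p_5) OR p_2 = False
          NOT p_2 AND NOT p_5 = False
            NOT p_2 = True
            NOT p_5 = False
The formula evaluates to True.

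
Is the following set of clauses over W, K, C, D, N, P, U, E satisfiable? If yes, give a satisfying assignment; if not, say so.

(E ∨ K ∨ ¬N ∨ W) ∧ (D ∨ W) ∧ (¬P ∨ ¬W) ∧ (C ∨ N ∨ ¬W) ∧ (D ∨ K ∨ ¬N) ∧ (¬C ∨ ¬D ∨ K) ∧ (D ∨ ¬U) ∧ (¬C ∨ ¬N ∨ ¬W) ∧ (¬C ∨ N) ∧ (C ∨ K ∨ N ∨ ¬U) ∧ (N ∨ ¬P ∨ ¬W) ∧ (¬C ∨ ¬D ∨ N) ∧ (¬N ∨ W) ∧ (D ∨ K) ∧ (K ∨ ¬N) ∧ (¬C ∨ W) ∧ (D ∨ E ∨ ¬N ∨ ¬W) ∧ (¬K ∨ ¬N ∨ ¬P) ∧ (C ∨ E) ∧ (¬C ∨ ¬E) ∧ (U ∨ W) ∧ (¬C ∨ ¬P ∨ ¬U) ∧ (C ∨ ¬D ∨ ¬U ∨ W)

Set W = True.
  then (¬P ∨ ¬W) forces P = False.
Set K = True.
Try C = True:
  (¬C ∨ ¬N ∨ ¬W) forces N = False.
  clause (¬C ∨ N) is falsified — backtrack.
So C = False.
  then (C ∨ N ∨ ¬W) forces N = True.
  then (C ∨ E) forces E = True.
Set D = True.
Set U = True.
All clauses satisfied.

W = True; K = True; C = False; D = True; N = True; P = False; U = True; E = True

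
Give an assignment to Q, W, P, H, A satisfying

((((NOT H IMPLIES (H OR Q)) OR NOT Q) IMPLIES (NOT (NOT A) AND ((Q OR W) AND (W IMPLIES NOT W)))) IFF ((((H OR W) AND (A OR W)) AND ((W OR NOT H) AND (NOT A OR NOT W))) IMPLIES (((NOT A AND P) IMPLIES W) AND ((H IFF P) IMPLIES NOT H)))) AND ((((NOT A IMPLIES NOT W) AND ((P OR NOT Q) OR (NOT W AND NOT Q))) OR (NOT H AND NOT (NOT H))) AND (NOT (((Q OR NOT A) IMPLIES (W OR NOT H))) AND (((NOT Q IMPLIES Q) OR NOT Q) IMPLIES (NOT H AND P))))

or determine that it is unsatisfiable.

UNSATISFIABLE

Case H = True: the formula simplifies to ((NOT (NOT A) AND ((Q OR W) AND (W IMPLIES NOT W))) IFF (((A OR W) AND (W AND (NOT A OR NOT W))) IMPLIES (((NOT A AND P) IMPLIES W) AND NOT P))) AND (((NOT A IMPLIES NOT W) AND ((P OR NOT Q) OR (NOT W AND NOT Q))) AND (NOT (((Q OR NOT A) IMPLIES W)) AND NOT (((NOT Q IMPLIES Q) OR NOT Q)))).
  Q = True: the conjunct NOT (((NOT Q IMPLIES Q) OR NOT Q)) becomes NOT ((True OR False)) = False.
  Q = False: the conjunct NOT (((NOT Q IMPLIES Q) OR NOT Q)) becomes NOT ((False OR True)) = False.
Case H = False: the conjunct NOT (((Q OR NOT A) IMPLIES (W OR NOT H))) becomes NOT (((Q OR NOT A) IMPLIES True)) = False.
Both cases fail — unsatisfiable.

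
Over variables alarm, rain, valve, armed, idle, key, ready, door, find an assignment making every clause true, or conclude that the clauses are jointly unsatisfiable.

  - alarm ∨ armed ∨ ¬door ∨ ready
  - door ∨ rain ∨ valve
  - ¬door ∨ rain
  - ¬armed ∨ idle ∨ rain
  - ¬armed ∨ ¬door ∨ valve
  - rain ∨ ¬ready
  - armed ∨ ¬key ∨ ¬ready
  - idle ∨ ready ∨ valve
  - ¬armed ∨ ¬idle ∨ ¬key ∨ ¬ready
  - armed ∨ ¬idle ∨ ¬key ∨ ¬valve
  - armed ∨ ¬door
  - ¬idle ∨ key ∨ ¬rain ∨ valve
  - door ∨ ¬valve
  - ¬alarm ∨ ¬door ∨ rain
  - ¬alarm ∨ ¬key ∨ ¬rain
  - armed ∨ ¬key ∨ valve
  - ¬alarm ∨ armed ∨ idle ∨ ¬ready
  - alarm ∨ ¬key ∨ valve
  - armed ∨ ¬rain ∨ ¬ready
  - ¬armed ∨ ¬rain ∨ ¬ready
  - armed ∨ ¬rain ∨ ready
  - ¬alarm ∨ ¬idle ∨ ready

Set alarm = False.
Set rain = True.
Try valve = False:
  (alarm ∨ ¬key ∨ valve) forces key = False.
  (¬idle ∨ key ∨ ¬rain ∨ valve) forces idle = False.
  (idle ∨ ready ∨ valve) forces ready = True.
  (armed ∨ ¬rain ∨ ¬ready) forces armed = True.
  clause (¬armed ∨ ¬rain ∨ ¬ready) is falsified — backtrack.
So valve = True.
  then (door ∨ ¬valve) forces door = True.
  then (armed ∨ ¬door) forces armed = True.
  then (¬armed ∨ ¬rain ∨ ¬ready) forces ready = False.
Set idle = False.
Set key = True.
All clauses satisfied.

alarm = False; rain = True; valve = True; armed = True; idle = False; key = True; ready = False; door = True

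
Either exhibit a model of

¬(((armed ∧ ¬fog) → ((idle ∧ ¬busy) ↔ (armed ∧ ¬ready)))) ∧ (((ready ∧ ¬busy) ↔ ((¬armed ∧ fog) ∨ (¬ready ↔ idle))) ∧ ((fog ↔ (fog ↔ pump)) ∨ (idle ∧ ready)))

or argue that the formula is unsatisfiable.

pump = True, armed = True, busy = False, idle = False, ready = False, fog = False

  ¬(((armed ∧ ¬fog) → ((idle ∧ ¬busy) ↔ (armed ∧ ¬ready)))) = True
    (armed ∧ ¬fog) → ((idle ∧ ¬busy) ↔ (armed ∧ ¬ready)) = False
      armed ∧ ¬fog = True
        ¬fog = True
      (idle ∧ ¬busy) ↔ (armed ∧ ¬ready) = False
        idle ∧ ¬busy = False
          ¬busy = True
        armed ∧ ¬ready = True
          ¬ready = True
  ((ready ∧ ¬busy) ↔ ((¬armed ∧ fog) ∨ (¬ready ↔ idle))) ∧ ((fog ↔ (fog ↔ pump)) ∨ (idle ∧ ready)) = True
    (ready ∧ ¬busy) ↔ ((¬armed ∧ fog) ∨ (¬ready ↔ idle)) = True
      ready ∧ ¬busy = False
        ¬busy = True
      (¬armed ∧ fog) ∨ (¬ready ↔ idle) = False
        ¬armed ∧ fog = False
          ¬armed = False
        ¬ready ↔ idle = False
          ¬ready = True
    (fog ↔ (fog ↔ pump)) ∨ (idle ∧ ready) = True
      fog ↔ (fog ↔ pump) = True
        fog ↔ pump = False
      idle ∧ ready = False
Both conjuncts True, so the formula holds.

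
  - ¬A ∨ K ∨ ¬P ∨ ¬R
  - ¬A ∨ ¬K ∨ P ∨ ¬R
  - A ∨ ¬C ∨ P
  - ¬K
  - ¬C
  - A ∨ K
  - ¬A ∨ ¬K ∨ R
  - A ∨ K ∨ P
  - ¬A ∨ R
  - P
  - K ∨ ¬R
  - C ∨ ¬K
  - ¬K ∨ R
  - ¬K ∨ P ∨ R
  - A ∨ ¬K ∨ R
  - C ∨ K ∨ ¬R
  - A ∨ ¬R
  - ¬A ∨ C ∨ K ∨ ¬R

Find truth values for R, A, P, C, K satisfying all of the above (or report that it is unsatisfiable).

Case C = True:
  Clause (¬C) is falsified — contradiction.
Case C = False:
  (¬K) forces K = False.
  (A ∨ K) forces A = True.
  (¬A ∨ R) forces R = True.
  Clause (K ∨ ¬R) is falsified — contradiction.
Both cases fail, so the formula is unsatisfiable.

Unsatisfiable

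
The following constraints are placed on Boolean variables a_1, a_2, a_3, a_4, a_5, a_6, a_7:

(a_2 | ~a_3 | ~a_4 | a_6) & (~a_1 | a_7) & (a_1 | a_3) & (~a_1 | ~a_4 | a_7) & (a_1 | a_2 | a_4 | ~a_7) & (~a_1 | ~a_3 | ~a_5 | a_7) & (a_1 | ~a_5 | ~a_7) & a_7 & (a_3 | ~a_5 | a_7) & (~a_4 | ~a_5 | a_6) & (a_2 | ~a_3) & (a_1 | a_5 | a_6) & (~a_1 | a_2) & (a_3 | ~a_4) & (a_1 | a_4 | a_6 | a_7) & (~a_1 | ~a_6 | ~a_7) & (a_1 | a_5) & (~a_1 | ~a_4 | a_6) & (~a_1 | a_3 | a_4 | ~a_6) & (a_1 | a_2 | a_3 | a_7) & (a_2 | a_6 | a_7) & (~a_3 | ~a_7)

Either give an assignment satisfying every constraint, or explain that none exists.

a_1 = True, a_2 = True, a_3 = False, a_4 = False, a_5 = False, a_6 = False, a_7 = True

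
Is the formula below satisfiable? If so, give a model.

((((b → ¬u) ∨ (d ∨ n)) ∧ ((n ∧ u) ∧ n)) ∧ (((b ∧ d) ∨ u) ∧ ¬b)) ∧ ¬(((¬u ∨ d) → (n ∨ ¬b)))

Unsatisfiable — no assignment works.

Case n = True: the conjunct ¬(((¬u ∨ d) → (n ∨ ¬b))) becomes ¬(((¬u ∨ d) → True)) = False.
Case n = False: the conjunct n is False.
Both cases fail — unsatisfiable.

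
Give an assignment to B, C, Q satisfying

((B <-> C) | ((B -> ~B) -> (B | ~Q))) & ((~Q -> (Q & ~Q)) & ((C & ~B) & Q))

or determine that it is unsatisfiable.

Unsatisfiable — no assignment works.

Case Q = True: the formula simplifies to ((B <-> C) | ((B -> ~B) -> B)) & (C & ~B).
  B = True: the conjunct ~B is False.
  B = False: simplifies to ~C & C.
    C = True: the conjunct ~C is False.
    C = False: the conjunct C is False.
Case Q = False: the conjunct ~Q -> (Q & ~Q) becomes ~False -> (False & True) = False.
Both cases fail — unsatisfiable.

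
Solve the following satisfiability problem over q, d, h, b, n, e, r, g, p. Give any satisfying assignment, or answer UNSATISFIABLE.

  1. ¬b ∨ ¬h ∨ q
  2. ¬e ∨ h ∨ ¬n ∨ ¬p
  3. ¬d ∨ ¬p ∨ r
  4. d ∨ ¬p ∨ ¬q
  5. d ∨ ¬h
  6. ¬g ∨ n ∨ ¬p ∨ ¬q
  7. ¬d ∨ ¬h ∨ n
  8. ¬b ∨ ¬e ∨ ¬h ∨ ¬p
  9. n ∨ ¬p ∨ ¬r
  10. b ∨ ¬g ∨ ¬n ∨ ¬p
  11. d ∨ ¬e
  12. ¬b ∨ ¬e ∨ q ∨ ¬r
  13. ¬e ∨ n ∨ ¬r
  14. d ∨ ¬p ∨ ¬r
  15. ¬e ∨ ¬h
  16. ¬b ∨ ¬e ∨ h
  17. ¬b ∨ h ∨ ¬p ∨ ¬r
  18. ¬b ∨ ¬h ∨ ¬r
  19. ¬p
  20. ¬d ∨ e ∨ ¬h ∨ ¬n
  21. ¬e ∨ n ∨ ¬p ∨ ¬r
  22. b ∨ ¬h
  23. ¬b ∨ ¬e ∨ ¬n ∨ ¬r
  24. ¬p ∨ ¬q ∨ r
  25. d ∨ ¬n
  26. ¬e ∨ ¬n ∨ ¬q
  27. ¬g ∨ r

q = False, d = False, h = False, b = False, n = False, e = False, r = True, g = False, p = False

Unit clause (¬p) forces p = False.
Set q = False.
Set d = False.
  then (d ∨ ¬h) forces h = False.
  then (d ∨ ¬e) forces e = False.
  then (d ∨ ¬n) forces n = False.
Set b = False.
Set r = True.
Set g = False.
All clauses satisfied.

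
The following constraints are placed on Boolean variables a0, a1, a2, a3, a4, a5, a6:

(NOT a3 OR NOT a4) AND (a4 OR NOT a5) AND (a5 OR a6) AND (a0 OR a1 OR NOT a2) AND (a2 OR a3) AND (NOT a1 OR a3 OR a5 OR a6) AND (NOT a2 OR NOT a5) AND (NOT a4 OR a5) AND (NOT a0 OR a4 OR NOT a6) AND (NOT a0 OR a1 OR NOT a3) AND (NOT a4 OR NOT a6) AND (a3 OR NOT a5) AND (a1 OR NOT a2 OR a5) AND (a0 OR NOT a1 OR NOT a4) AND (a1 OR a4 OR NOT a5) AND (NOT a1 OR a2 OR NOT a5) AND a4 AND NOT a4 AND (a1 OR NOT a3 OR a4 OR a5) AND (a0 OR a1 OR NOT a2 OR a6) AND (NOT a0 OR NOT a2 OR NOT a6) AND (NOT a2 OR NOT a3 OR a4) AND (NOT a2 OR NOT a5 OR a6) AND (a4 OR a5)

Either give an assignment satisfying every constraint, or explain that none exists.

Case a4 = True:
  Clause (NOT a4) is falsified — contradiction.
Case a4 = False:
  Clause (a4) is falsified — contradiction.
Both cases fail, so the formula is unsatisfiable.

Unsatisfiable — no assignment works.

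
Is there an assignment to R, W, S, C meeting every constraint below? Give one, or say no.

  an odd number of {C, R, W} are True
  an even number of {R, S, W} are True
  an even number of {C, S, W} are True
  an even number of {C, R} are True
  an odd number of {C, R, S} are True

R = False, W = True, S = True, C = False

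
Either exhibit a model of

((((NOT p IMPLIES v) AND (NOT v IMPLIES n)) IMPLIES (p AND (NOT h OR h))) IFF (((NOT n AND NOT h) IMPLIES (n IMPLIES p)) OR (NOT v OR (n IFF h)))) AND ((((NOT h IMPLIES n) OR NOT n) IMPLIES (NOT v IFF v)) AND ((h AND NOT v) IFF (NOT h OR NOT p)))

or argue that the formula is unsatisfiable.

The formula is unsatisfiable.

The conjunct ((NOT h IMPLIES n) OR NOT n) IMPLIES (NOT v IFF v) is unsatisfiable on its own:
  v=F, h=F, n=F: evaluates to False.
  v=F, h=F, n=T: evaluates to False.
  v=F, h=T, n=F: evaluates to False.
  v=F, h=T, n=T: evaluates to False.
  v=T, h=F, n=F: evaluates to False.
  v=T, h=F, n=T: evaluates to False.
  v=T, h=T, n=F: evaluates to False.
  v=T, h=T, n=T: evaluates to False.
So the whole conjunction is unsatisfiable.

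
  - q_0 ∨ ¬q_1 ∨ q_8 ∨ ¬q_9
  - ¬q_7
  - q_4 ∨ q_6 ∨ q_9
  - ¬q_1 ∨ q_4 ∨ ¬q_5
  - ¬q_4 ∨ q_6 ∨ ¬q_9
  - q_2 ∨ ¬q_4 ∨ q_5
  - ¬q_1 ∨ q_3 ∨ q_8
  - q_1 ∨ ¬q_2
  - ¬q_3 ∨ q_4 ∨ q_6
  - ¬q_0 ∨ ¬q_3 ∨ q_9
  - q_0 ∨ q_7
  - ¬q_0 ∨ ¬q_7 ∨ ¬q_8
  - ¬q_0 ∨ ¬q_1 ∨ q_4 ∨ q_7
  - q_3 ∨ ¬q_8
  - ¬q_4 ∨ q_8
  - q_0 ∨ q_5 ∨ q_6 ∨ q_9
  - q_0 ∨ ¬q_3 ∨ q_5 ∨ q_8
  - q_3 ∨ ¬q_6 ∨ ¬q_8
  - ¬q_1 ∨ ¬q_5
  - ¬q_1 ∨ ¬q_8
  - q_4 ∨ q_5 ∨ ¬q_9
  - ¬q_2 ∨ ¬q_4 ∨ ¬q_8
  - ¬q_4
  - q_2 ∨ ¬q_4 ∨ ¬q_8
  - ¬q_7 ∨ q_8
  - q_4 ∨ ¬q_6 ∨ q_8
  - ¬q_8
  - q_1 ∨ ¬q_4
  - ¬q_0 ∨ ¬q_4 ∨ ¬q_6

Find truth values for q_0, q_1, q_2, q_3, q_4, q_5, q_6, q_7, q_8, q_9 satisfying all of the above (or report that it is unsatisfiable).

q_0: True, q_1: False, q_2: False, q_3: False, q_4: False, q_5: True, q_6: False, q_7: False, q_8: False, q_9: True

Unit clause (¬q_7) forces q_7 = False.
In (q_0 ∨ q_7) only q_0 is left, so q_0 = True.
Unit clause (¬q_4) forces q_4 = False.
Unit clause (¬q_8) forces q_8 = False.
In (¬q_0 ∨ ¬q_1 ∨ q_4 ∨ q_7) only ¬q_1 is left, so q_1 = False.
In (q_4 ∨ ¬q_6 ∨ q_8) only ¬q_6 is left, so q_6 = False.
In (q_4 ∨ q_6 ∨ q_9) only q_9 is left, so q_9 = True.
In (q_1 ∨ ¬q_2) only ¬q_2 is left, so q_2 = False.
In (¬q_3 ∨ q_4 ∨ q_6) only ¬q_3 is left, so q_3 = False.
In (q_4 ∨ q_5 ∨ ¬q_9) only q_5 is left, so q_5 = True.
All clauses satisfied.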